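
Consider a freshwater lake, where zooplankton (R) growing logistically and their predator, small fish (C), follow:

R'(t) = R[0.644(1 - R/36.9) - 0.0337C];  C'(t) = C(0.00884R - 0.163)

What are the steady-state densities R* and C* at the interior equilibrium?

From dC/dt = 0 with C > 0: 0.00884R* = 0.163, so R* = 18.4.
Substitute into dR/dt = 0: 0.644(1 - 18.4/36.9) = 0.0337C*.
The bracket is 0.5, giving C* = 0.322/0.0337 = 9.56.

R* ≈ 18.4, C* ≈ 9.56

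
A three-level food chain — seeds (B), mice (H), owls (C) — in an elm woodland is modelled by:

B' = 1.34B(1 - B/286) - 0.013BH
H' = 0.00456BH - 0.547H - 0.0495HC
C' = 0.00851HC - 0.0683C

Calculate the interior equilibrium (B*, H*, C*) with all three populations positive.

From dC/dt = 0: 0.00851H* = 0.0683, so H* = 8.03.
From dB/dt = 0: 1.34(1 - B*/286) = 0.013·8.03, giving B* = 286·(1 - 0.0779) = 264.
From dH/dt = 0: 0.00456·264 - 0.547 = 0.0495C*, so C* = 0.656/0.0495 = 13.2.

B* ≈ 264, H* ≈ 8.03, C* ≈ 13.2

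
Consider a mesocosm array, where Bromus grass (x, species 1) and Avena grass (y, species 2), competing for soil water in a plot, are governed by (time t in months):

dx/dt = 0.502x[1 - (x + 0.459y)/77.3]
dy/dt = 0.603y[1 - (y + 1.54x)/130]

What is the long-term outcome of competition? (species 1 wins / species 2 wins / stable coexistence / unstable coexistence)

stable coexistence

Compare the nullcline intercepts: K1/α12 = 77.3/0.459 = 168 > K2 = 130; K2/α21 = 130/1.54 = 84.4 > K1 = 77.3.
Since both inequalities hold, each species can invade when rare, so the interior equilibrium is stable.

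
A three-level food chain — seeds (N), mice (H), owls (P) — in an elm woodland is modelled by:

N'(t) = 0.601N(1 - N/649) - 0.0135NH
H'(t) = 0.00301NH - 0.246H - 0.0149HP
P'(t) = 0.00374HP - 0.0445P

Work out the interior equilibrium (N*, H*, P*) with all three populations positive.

From dP/dt = 0: 0.00374H* = 0.0445, so H* = 11.9.
From dN/dt = 0: 0.601(1 - N*/649) = 0.0135·11.9, giving N* = 649·(1 - 0.267) = 476.
From dH/dt = 0: 0.00301·476 - 0.246 = 0.0149P*, so P* = 1.19/0.0149 = 79.6.

N* ≈ 476, H* ≈ 11.9, P* ≈ 79.6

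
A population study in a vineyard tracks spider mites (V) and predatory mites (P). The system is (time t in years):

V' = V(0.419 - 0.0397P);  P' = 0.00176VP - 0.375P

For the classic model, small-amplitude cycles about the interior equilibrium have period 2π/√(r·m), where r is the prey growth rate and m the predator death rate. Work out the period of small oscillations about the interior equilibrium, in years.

T ≈ 15.9 years

Here r = 0.419 and m = 0.375, so r·m = 0.157.
ω = √0.157 = 0.396 per year, hence T = 2π/ω ≈ 15.9 years.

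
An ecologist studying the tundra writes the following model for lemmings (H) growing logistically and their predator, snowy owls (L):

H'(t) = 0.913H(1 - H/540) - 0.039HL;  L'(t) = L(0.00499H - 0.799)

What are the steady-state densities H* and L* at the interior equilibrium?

H* ≈ 160, L* ≈ 16.5

From dL/dt = 0 with L > 0: 0.00499H* = 0.799, so H* = 160.
Substitute into dH/dt = 0: 0.913(1 - 160/540) = 0.039L*.
The bracket is 0.703, giving L* = 0.642/0.039 = 16.5.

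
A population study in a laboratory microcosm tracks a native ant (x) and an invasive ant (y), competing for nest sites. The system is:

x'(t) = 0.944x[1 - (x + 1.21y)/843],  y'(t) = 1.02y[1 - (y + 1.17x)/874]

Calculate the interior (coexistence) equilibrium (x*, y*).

x* ≈ 516, y* ≈ 270

Setting both brackets to zero gives the nullclines x + 1.21y = 843 and 1.17x + y = 874.
Substituting y = 874 - 1.17x into the first: x(1 - 1.21·1.17) = 843 - 1.21·874.
So x* = -215/-0.416 = 516, and then y* = 874 - 1.17·516 = 270.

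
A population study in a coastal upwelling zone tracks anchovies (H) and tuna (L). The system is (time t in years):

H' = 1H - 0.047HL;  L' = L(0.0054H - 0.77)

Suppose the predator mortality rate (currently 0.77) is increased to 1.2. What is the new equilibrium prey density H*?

H* ≈ 222

At the interior fixed point, setting dL/dt = 0 with L > 0 fixes H* = (predator death rate)/(HL coefficient) — independent of the other coefficients.
With the change, H* = 1.2/0.0054 = 222; it rises from 143.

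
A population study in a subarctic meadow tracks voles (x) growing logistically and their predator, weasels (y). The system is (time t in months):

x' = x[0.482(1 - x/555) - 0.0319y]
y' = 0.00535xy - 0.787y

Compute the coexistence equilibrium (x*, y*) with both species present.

From dy/dt = 0 with y > 0: 0.00535x* = 0.787, so x* = 147.
Substitute into dx/dt = 0: 0.482(1 - 147/555) = 0.0319y*.
The bracket is 0.735, giving y* = 0.354/0.0319 = 11.1.

x* ≈ 147, y* ≈ 11.1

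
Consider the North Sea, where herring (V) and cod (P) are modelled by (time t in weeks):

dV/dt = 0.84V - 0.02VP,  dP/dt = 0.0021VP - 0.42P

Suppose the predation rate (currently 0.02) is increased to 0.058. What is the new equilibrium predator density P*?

P* ≈ 14.5

At the interior fixed point, setting dV/dt = 0 with V > 0 fixes P* = (prey growth rate)/(VP coefficient) — independent of the other coefficients.
With the change, P* = 0.84/0.058 = 14.5; it falls from 42.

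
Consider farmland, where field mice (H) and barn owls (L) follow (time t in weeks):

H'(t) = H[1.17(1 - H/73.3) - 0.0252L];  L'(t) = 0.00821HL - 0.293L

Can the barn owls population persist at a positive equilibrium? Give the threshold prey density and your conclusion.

The predator equation gives dL/dt > 0 only when H > 0.293/0.00821 = 35.7.
Without the predator, H → K = 73.3. Since 73.3 > 35.7, the predator can invade and persist.

Threshold H = 35.7; K > 35.7, so yes, the predator persists.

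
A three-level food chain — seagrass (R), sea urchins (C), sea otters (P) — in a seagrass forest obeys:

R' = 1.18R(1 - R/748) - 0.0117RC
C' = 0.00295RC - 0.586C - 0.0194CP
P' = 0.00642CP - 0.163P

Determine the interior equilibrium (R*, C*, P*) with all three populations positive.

R* ≈ 560, C* ≈ 25.4, P* ≈ 54.9

From dP/dt = 0: 0.00642C* = 0.163, so C* = 25.4.
From dR/dt = 0: 1.18(1 - R*/748) = 0.0117·25.4, giving R* = 748·(1 - 0.252) = 560.
From dC/dt = 0: 0.00295·560 - 0.586 = 0.0194P*, so P* = 1.07/0.0194 = 54.9.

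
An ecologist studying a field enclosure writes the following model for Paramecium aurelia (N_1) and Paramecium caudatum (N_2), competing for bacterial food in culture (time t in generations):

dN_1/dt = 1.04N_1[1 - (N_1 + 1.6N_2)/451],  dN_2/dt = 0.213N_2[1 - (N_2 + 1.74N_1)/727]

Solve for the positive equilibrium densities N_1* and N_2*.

Setting both brackets to zero gives the nullclines N_1 + 1.6N_2 = 451 and 1.74N_1 + N_2 = 727.
Substituting N_2 = 727 - 1.74N_1 into the first: N_1(1 - 1.6·1.74) = 451 - 1.6·727.
So N_1* = -712/-1.78 = 399, and then N_2* = 727 - 1.74·399 = 32.4.

N_1* ≈ 399, N_2* ≈ 32.4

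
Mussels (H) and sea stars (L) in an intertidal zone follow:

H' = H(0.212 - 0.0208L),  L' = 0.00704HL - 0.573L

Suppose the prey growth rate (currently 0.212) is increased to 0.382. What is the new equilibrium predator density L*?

At the interior fixed point, setting dH/dt = 0 with H > 0 fixes L* = (prey growth rate)/(HL coefficient) — independent of the other coefficients.
With the change, L* = 0.382/0.0208 = 18.4; it rises from 10.2.

L* ≈ 18.4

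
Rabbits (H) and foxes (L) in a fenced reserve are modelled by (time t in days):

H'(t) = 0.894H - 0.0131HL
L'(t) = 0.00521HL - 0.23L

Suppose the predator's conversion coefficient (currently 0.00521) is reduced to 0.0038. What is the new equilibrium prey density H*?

H* ≈ 60.5

At the interior fixed point, setting dL/dt = 0 with L > 0 fixes H* = (predator death rate)/(HL coefficient) — independent of the other coefficients.
With the change, H* = 0.23/0.0038 = 60.5; it rises from 44.1.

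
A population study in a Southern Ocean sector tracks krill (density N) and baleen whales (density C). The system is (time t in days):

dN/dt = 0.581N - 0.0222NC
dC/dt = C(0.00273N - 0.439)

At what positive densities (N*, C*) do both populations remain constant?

Set dC/dt = 0 with C > 0: 0.00273N - 0.439 = 0, so N* = 0.439/0.00273 = 161.
Set dN/dt = 0 with N > 0: 0.581 - 0.0222C = 0, so C* = 0.581/0.0222 = 26.2.

N* ≈ 161, C* ≈ 26.2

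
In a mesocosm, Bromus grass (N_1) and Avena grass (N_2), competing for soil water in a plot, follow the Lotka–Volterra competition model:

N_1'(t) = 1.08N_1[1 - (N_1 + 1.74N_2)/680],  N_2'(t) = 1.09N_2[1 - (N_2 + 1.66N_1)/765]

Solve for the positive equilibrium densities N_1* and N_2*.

N_1* ≈ 345, N_2* ≈ 193

Setting both brackets to zero gives the nullclines N_1 + 1.74N_2 = 680 and 1.66N_1 + N_2 = 765.
Substituting N_2 = 765 - 1.66N_1 into the first: N_1(1 - 1.74·1.66) = 680 - 1.74·765.
So N_1* = -651/-1.89 = 345, and then N_2* = 765 - 1.66·345 = 193.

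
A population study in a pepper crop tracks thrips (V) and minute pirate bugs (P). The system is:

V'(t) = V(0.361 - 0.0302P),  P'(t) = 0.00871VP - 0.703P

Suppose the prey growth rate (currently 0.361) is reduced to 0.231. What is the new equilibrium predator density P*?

At the interior fixed point, setting dV/dt = 0 with V > 0 fixes P* = (prey growth rate)/(VP coefficient) — independent of the other coefficients.
With the change, P* = 0.231/0.0302 = 7.65; it falls from 12.

P* ≈ 7.65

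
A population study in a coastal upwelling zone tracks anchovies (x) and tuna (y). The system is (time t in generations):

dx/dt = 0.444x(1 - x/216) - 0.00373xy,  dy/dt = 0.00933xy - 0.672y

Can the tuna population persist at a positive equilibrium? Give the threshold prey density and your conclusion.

Threshold x = 72; K > 72, so yes, the predator persists.

The predator equation gives dy/dt > 0 only when x > 0.672/0.00933 = 72.
Without the predator, x → K = 216. Since 216 > 72, the predator can invade and persist.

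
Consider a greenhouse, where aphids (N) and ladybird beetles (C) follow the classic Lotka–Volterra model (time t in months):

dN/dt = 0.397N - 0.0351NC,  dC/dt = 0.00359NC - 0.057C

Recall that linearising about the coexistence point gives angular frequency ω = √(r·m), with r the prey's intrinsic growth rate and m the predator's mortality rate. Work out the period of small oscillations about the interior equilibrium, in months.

T ≈ 41.8 months

Here r = 0.397 and m = 0.057, so r·m = 0.0226.
ω = √0.0226 = 0.15 per month, hence T = 2π/ω ≈ 41.8 months.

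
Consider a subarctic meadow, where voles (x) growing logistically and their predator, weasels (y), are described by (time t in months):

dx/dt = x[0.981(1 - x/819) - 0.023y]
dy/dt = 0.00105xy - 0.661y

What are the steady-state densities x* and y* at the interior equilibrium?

x* ≈ 630, y* ≈ 9.87

From dy/dt = 0 with y > 0: 0.00105x* = 0.661, so x* = 630.
Substitute into dx/dt = 0: 0.981(1 - 630/819) = 0.023y*.
The bracket is 0.231, giving y* = 0.227/0.023 = 9.87.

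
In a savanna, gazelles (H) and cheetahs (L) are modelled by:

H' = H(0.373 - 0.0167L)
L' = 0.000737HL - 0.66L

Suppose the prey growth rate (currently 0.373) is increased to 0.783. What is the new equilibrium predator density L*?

L* ≈ 46.9

At the interior fixed point, setting dH/dt = 0 with H > 0 fixes L* = (prey growth rate)/(HL coefficient) — independent of the other coefficients.
With the change, L* = 0.783/0.0167 = 46.9; it rises from 22.3.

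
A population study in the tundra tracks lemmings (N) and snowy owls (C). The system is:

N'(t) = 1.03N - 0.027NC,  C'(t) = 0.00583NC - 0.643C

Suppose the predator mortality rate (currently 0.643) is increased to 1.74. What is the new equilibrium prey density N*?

N* ≈ 298

At the interior fixed point, setting dC/dt = 0 with C > 0 fixes N* = (predator death rate)/(NC coefficient) — independent of the other coefficients.
With the change, N* = 1.74/0.00583 = 298; it rises from 110.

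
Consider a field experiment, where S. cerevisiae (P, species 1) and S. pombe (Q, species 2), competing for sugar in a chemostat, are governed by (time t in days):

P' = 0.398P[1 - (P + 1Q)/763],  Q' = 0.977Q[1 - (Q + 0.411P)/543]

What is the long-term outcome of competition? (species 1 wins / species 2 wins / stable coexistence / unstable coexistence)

Compare the nullcline intercepts: K1/α12 = 763/1 = 763 > K2 = 543; K2/α21 = 543/0.411 = 1320 > K1 = 763.
Since both inequalities hold, each species can invade when rare, so the interior equilibrium is stable.

stable coexistence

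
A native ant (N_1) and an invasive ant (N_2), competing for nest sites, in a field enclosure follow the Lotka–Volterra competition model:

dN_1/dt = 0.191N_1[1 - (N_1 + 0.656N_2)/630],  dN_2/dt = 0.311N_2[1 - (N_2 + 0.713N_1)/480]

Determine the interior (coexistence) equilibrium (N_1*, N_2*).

Setting both brackets to zero gives the nullclines N_1 + 0.656N_2 = 630 and 0.713N_1 + N_2 = 480.
Substituting N_2 = 480 - 0.713N_1 into the first: N_1(1 - 0.656·0.713) = 630 - 0.656·480.
So N_1* = 315/0.532 = 592, and then N_2* = 480 - 0.713·592 = 57.9.

N_1* ≈ 592, N_2* ≈ 57.9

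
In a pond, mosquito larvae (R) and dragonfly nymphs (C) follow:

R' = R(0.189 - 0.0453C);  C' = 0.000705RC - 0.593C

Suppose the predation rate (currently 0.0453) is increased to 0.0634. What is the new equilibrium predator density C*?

At the interior fixed point, setting dR/dt = 0 with R > 0 fixes C* = (prey growth rate)/(RC coefficient) — independent of the other coefficients.
With the change, C* = 0.189/0.0634 = 2.98; it falls from 4.17.

C* ≈ 2.98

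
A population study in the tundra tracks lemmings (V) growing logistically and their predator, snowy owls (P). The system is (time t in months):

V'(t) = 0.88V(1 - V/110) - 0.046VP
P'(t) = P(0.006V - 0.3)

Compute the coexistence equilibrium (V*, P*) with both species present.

V* ≈ 50, P* ≈ 10.4

From dP/dt = 0 with P > 0: 0.006V* = 0.3, so V* = 50.
Substitute into dV/dt = 0: 0.88(1 - 50/110) = 0.046P*.
The bracket is 0.545, giving P* = 0.48/0.046 = 10.4.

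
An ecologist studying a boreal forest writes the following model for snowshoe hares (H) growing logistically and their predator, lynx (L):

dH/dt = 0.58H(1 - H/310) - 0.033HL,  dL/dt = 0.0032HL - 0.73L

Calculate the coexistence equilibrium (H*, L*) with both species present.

From dL/dt = 0 with L > 0: 0.0032H* = 0.73, so H* = 228.
Substitute into dH/dt = 0: 0.58(1 - 228/310) = 0.033L*.
The bracket is 0.264, giving L* = 0.153/0.033 = 4.64.

H* ≈ 228, L* ≈ 4.64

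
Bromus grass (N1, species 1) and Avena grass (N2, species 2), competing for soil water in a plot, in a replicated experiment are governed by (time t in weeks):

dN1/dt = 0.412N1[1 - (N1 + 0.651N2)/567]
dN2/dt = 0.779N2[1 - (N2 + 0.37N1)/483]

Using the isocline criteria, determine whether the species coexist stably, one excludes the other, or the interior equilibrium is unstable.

Compare the nullcline intercepts: K1/α12 = 567/0.651 = 871 > K2 = 483; K2/α21 = 483/0.37 = 1310 > K1 = 567.
Since both inequalities hold, each species can invade when rare, so the interior equilibrium is stable.

stable coexistence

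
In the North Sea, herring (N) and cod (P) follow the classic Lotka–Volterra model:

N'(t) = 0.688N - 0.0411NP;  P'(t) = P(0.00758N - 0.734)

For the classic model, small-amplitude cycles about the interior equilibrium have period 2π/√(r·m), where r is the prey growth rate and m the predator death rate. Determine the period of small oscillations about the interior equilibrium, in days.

T ≈ 8.84 days

Here r = 0.688 and m = 0.734, so r·m = 0.505.
ω = √0.505 = 0.711 per day, hence T = 2π/ω ≈ 8.84 days.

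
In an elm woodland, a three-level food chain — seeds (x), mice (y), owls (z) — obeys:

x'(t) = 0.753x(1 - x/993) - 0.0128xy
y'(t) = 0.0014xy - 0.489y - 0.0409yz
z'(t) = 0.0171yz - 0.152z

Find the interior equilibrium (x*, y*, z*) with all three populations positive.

x* ≈ 843, y* ≈ 8.89, z* ≈ 16.9

From dz/dt = 0: 0.0171y* = 0.152, so y* = 8.89.
From dx/dt = 0: 0.753(1 - x*/993) = 0.0128·8.89, giving x* = 993·(1 - 0.151) = 843.
From dy/dt = 0: 0.0014·843 - 0.489 = 0.0409z*, so z* = 0.691/0.0409 = 16.9.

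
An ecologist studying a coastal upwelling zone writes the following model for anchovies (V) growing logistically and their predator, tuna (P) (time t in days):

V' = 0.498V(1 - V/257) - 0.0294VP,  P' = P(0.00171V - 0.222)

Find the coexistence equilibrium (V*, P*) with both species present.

From dP/dt = 0 with P > 0: 0.00171V* = 0.222, so V* = 130.
Substitute into dV/dt = 0: 0.498(1 - 130/257) = 0.0294P*.
The bracket is 0.495, giving P* = 0.246/0.0294 = 8.38.

V* ≈ 130, P* ≈ 8.38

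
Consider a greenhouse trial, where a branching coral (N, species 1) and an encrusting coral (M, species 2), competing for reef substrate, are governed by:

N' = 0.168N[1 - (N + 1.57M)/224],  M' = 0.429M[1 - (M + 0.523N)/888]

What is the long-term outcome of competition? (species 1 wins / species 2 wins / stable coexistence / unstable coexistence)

species 2 excludes species 1

Compare the nullcline intercepts: K1/α12 = 224/1.57 = 143 < K2 = 888; K2/α21 = 888/0.523 = 1700 > K1 = 224.
Since the inequalities point opposite ways, species 2 can invade but species 1 cannot.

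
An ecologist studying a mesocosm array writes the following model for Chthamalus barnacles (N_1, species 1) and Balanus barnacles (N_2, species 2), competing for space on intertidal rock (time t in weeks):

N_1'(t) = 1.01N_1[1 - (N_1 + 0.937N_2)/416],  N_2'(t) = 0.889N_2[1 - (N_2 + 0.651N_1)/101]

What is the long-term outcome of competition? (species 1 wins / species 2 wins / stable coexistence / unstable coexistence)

species 1 excludes species 2

Compare the nullcline intercepts: K1/α12 = 416/0.937 = 444 > K2 = 101; K2/α21 = 101/0.651 = 155 < K1 = 416.
Since the inequalities point opposite ways, species 1 can invade but species 2 cannot.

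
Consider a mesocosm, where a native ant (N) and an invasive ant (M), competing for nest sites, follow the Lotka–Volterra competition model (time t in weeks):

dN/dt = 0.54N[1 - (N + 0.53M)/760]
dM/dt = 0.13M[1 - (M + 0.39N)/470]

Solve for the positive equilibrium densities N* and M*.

N* ≈ 644, M* ≈ 219

Setting both brackets to zero gives the nullclines N + 0.53M = 760 and 0.39N + M = 470.
Substituting M = 470 - 0.39N into the first: N(1 - 0.53·0.39) = 760 - 0.53·470.
So N* = 511/0.793 = 644, and then M* = 470 - 0.39·644 = 219.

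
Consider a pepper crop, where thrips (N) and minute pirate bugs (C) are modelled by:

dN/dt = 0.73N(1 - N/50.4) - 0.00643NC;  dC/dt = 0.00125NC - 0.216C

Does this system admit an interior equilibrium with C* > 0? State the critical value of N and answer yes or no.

Threshold N = 173; K < 173, so no, the predator goes extinct.

The predator equation gives dC/dt > 0 only when N > 0.216/0.00125 = 173.
Without the predator, N → K = 50.4. Since 50.4 < 173, the predator cannot invade.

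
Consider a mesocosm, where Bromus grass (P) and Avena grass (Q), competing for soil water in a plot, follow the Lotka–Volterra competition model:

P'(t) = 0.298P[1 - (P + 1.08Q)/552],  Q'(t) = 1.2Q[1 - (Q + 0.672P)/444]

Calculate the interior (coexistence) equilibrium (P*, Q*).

P* ≈ 264, Q* ≈ 266

Setting both brackets to zero gives the nullclines P + 1.08Q = 552 and 0.672P + Q = 444.
Substituting Q = 444 - 0.672P into the first: P(1 - 1.08·0.672) = 552 - 1.08·444.
So P* = 72.5/0.274 = 264, and then Q* = 444 - 0.672·264 = 266.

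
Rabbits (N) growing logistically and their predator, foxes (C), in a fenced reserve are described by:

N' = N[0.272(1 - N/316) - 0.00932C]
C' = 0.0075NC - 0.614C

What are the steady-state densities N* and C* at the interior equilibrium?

N* ≈ 81.9, C* ≈ 21.6

From dC/dt = 0 with C > 0: 0.0075N* = 0.614, so N* = 81.9.
Substitute into dN/dt = 0: 0.272(1 - 81.9/316) = 0.00932C*.
The bracket is 0.741, giving C* = 0.202/0.00932 = 21.6.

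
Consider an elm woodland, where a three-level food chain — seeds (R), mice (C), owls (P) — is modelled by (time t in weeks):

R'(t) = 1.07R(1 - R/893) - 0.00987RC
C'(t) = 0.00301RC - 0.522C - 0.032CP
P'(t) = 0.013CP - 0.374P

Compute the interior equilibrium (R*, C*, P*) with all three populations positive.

From dP/dt = 0: 0.013C* = 0.374, so C* = 28.8.
From dR/dt = 0: 1.07(1 - R*/893) = 0.00987·28.8, giving R* = 893·(1 - 0.265) = 656.
From dC/dt = 0: 0.00301·656 - 0.522 = 0.032P*, so P* = 1.45/0.032 = 45.4.

R* ≈ 656, C* ≈ 28.8, P* ≈ 45.4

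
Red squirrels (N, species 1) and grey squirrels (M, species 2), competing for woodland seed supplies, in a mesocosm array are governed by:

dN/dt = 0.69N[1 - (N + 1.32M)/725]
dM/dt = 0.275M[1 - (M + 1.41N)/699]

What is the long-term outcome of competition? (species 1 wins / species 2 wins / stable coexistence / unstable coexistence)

unstable coexistence (outcome depends on initial conditions)

Compare the nullcline intercepts: K1/α12 = 725/1.32 = 549 < K2 = 699; K2/α21 = 699/1.41 = 496 < K1 = 725.
Since both are reversed, neither can invade when rare; the interior point is a saddle.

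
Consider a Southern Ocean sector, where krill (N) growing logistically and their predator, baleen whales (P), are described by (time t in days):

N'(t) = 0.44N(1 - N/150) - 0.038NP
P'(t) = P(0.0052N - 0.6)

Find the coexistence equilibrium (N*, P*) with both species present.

From dP/dt = 0 with P > 0: 0.0052N* = 0.6, so N* = 115.
Substitute into dN/dt = 0: 0.44(1 - 115/150) = 0.038P*.
The bracket is 0.231, giving P* = 0.102/0.038 = 2.67.

N* ≈ 115, P* ≈ 2.67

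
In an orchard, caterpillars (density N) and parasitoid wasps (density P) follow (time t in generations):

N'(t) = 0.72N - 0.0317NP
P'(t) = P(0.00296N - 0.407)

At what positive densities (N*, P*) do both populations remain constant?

Set dP/dt = 0 with P > 0: 0.00296N - 0.407 = 0, so N* = 0.407/0.00296 = 138.
Set dN/dt = 0 with N > 0: 0.72 - 0.0317P = 0, so P* = 0.72/0.0317 = 22.7.

N* ≈ 138, P* ≈ 22.7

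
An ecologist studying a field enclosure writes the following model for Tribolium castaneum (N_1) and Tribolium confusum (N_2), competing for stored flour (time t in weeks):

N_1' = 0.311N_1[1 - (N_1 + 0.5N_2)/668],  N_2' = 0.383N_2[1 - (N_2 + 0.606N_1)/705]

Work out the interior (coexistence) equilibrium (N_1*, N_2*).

N_1* ≈ 453, N_2* ≈ 431

Setting both brackets to zero gives the nullclines N_1 + 0.5N_2 = 668 and 0.606N_1 + N_2 = 705.
Substituting N_2 = 705 - 0.606N_1 into the first: N_1(1 - 0.5·0.606) = 668 - 0.5·705.
So N_1* = 316/0.697 = 453, and then N_2* = 705 - 0.606·453 = 431.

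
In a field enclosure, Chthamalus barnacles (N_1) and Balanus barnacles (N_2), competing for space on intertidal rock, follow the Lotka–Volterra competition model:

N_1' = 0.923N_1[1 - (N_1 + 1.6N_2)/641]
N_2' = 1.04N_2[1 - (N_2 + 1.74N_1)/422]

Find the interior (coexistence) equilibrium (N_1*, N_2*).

Setting both brackets to zero gives the nullclines N_1 + 1.6N_2 = 641 and 1.74N_1 + N_2 = 422.
Substituting N_2 = 422 - 1.74N_1 into the first: N_1(1 - 1.6·1.74) = 641 - 1.6·422.
So N_1* = -34.2/-1.78 = 19.2, and then N_2* = 422 - 1.74·19.2 = 389.

N_1* ≈ 19.2, N_2* ≈ 389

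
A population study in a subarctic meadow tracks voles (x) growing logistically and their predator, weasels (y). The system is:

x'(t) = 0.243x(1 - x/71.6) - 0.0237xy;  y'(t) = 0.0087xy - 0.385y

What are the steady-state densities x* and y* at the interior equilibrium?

x* ≈ 44.3, y* ≈ 3.92

From dy/dt = 0 with y > 0: 0.0087x* = 0.385, so x* = 44.3.
Substitute into dx/dt = 0: 0.243(1 - 44.3/71.6) = 0.0237y*.
The bracket is 0.382, giving y* = 0.0928/0.0237 = 3.92.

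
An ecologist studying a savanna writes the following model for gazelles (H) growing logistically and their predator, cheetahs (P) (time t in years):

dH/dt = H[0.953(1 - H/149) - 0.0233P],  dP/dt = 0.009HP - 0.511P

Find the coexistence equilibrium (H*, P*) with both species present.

From dP/dt = 0 with P > 0: 0.009H* = 0.511, so H* = 56.8.
Substitute into dH/dt = 0: 0.953(1 - 56.8/149) = 0.0233P*.
The bracket is 0.619, giving P* = 0.59/0.0233 = 25.3.

H* ≈ 56.8, P* ≈ 25.3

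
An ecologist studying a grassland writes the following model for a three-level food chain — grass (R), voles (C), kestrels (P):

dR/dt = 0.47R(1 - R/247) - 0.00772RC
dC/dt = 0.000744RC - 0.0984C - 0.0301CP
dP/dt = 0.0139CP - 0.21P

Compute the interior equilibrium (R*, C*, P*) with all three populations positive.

From dP/dt = 0: 0.0139C* = 0.21, so C* = 15.1.
From dR/dt = 0: 0.47(1 - R*/247) = 0.00772·15.1, giving R* = 247·(1 - 0.248) = 186.
From dC/dt = 0: 0.000744·186 - 0.0984 = 0.0301P*, so P* = 0.0398/0.0301 = 1.32.

R* ≈ 186, C* ≈ 15.1, P* ≈ 1.32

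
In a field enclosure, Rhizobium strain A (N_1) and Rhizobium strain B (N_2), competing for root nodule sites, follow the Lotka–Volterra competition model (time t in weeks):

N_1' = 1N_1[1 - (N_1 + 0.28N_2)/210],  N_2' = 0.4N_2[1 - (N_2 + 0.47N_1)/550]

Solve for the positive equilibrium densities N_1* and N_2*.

Setting both brackets to zero gives the nullclines N_1 + 0.28N_2 = 210 and 0.47N_1 + N_2 = 550.
Substituting N_2 = 550 - 0.47N_1 into the first: N_1(1 - 0.28·0.47) = 210 - 0.28·550.
So N_1* = 56/0.868 = 64.5, and then N_2* = 550 - 0.47·64.5 = 520.

N_1* ≈ 64.5, N_2* ≈ 520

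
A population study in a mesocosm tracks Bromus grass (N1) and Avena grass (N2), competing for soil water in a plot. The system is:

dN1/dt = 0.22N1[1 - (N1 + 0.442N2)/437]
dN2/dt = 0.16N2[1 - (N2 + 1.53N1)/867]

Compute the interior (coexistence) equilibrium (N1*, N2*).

N1* ≈ 166, N2* ≈ 613

Setting both brackets to zero gives the nullclines N1 + 0.442N2 = 437 and 1.53N1 + N2 = 867.
Substituting N2 = 867 - 1.53N1 into the first: N1(1 - 0.442·1.53) = 437 - 0.442·867.
So N1* = 53.8/0.324 = 166, and then N2* = 867 - 1.53·166 = 613.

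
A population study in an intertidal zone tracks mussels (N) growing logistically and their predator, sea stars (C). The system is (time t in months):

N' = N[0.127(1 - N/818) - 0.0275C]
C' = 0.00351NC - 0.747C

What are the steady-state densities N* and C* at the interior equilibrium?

N* ≈ 213, C* ≈ 3.42

From dC/dt = 0 with C > 0: 0.00351N* = 0.747, so N* = 213.
Substitute into dN/dt = 0: 0.127(1 - 213/818) = 0.0275C*.
The bracket is 0.74, giving C* = 0.094/0.0275 = 3.42.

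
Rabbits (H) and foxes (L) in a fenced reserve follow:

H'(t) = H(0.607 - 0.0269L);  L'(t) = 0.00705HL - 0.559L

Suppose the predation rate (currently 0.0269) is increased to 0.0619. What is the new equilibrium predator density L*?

At the interior fixed point, setting dH/dt = 0 with H > 0 fixes L* = (prey growth rate)/(HL coefficient) — independent of the other coefficients.
With the change, L* = 0.607/0.0619 = 9.81; it falls from 22.6.

L* ≈ 9.81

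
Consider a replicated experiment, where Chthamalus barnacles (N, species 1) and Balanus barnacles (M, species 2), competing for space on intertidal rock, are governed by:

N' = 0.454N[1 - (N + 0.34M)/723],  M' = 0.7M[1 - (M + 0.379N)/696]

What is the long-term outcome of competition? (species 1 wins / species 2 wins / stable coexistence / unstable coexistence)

Compare the nullcline intercepts: K1/α12 = 723/0.34 = 2130 > K2 = 696; K2/α21 = 696/0.379 = 1840 > K1 = 723.
Since both inequalities hold, each species can invade when rare, so the interior equilibrium is stable.

stable coexistence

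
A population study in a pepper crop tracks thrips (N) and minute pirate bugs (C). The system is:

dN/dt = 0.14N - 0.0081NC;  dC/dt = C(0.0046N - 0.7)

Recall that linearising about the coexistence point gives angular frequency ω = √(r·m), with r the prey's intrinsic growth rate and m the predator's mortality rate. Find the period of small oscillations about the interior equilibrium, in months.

Here r = 0.14 and m = 0.7, so r·m = 0.098.
ω = √0.098 = 0.313 per month, hence T = 2π/ω ≈ 20.1 months.

T ≈ 20.1 months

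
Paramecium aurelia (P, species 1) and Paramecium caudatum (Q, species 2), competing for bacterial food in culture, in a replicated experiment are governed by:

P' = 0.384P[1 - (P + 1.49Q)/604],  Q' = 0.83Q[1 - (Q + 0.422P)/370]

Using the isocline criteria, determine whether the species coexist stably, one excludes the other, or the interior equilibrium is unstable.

Compare the nullcline intercepts: K1/α12 = 604/1.49 = 405 > K2 = 370; K2/α21 = 370/0.422 = 877 > K1 = 604.
Since both inequalities hold, each species can invade when rare, so the interior equilibrium is stable.

stable coexistence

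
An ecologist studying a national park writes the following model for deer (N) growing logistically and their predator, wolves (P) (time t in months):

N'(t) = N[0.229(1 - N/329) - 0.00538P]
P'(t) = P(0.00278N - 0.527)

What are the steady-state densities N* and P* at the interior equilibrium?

From dP/dt = 0 with P > 0: 0.00278N* = 0.527, so N* = 190.
Substitute into dN/dt = 0: 0.229(1 - 190/329) = 0.00538P*.
The bracket is 0.424, giving P* = 0.0971/0.00538 = 18.

N* ≈ 190, P* ≈ 18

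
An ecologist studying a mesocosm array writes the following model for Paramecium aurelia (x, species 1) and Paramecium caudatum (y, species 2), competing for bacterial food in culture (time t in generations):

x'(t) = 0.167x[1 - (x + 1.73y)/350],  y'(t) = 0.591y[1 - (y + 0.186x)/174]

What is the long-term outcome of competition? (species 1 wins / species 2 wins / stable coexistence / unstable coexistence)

stable coexistence

Compare the nullcline intercepts: K1/α12 = 350/1.73 = 202 > K2 = 174; K2/α21 = 174/0.186 = 935 > K1 = 350.
Since both inequalities hold, each species can invade when rare, so the interior equilibrium is stable.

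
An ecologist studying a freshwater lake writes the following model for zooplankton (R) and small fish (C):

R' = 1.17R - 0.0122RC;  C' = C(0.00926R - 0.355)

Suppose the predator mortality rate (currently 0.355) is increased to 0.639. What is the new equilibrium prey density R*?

R* ≈ 69

At the interior fixed point, setting dC/dt = 0 with C > 0 fixes R* = (predator death rate)/(RC coefficient) — independent of the other coefficients.
With the change, R* = 0.639/0.00926 = 69; it rises from 38.3.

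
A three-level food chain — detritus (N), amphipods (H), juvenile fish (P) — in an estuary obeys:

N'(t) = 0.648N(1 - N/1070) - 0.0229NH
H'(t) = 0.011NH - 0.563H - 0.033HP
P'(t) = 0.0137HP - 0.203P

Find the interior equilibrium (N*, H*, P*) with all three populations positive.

From dP/dt = 0: 0.0137H* = 0.203, so H* = 14.8.
From dN/dt = 0: 0.648(1 - N*/1070) = 0.0229·14.8, giving N* = 1070·(1 - 0.524) = 510.
From dH/dt = 0: 0.011·510 - 0.563 = 0.033P*, so P* = 5.04/0.033 = 153.

N* ≈ 510, H* ≈ 14.8, P* ≈ 153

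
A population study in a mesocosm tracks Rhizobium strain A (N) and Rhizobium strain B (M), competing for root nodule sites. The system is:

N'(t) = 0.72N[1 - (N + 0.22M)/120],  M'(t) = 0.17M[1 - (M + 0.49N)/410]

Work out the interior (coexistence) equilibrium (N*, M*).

N* ≈ 33.4, M* ≈ 394

Setting both brackets to zero gives the nullclines N + 0.22M = 120 and 0.49N + M = 410.
Substituting M = 410 - 0.49N into the first: N(1 - 0.22·0.49) = 120 - 0.22·410.
So N* = 29.8/0.892 = 33.4, and then M* = 410 - 0.49·33.4 = 394.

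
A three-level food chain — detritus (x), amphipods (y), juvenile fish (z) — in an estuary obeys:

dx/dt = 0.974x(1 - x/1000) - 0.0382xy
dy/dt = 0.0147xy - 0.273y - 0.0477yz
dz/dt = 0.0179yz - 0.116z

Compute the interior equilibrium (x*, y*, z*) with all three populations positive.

x* ≈ 746, y* ≈ 6.48, z* ≈ 224

From dz/dt = 0: 0.0179y* = 0.116, so y* = 6.48.
From dx/dt = 0: 0.974(1 - x*/1000) = 0.0382·6.48, giving x* = 1000·(1 - 0.254) = 746.
From dy/dt = 0: 0.0147·746 - 0.273 = 0.0477z*, so z* = 10.7/0.0477 = 224.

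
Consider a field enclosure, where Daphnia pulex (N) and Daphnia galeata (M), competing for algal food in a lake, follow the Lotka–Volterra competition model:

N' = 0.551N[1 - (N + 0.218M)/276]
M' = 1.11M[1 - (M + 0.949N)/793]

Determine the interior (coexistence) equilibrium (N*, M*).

N* ≈ 130, M* ≈ 670

Setting both brackets to zero gives the nullclines N + 0.218M = 276 and 0.949N + M = 793.
Substituting M = 793 - 0.949N into the first: N(1 - 0.218·0.949) = 276 - 0.218·793.
So N* = 103/0.793 = 130, and then M* = 793 - 0.949·130 = 670.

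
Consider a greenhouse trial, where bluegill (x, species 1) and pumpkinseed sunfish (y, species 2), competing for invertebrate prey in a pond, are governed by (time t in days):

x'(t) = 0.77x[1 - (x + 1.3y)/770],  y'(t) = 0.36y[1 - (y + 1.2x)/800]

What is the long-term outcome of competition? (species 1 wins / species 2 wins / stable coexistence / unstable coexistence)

Compare the nullcline intercepts: K1/α12 = 770/1.3 = 592 < K2 = 800; K2/α21 = 800/1.2 = 667 < K1 = 770.
Since both are reversed, neither can invade when rare; the interior point is a saddle.

unstable coexistence (outcome depends on initial conditions)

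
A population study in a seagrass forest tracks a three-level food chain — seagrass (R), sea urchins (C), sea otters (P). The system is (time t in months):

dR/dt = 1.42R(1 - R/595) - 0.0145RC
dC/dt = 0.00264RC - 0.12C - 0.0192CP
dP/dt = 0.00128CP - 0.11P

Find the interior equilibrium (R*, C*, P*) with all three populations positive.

R* ≈ 72.9, C* ≈ 85.9, P* ≈ 3.77

From dP/dt = 0: 0.00128C* = 0.11, so C* = 85.9.
From dR/dt = 0: 1.42(1 - R*/595) = 0.0145·85.9, giving R* = 595·(1 - 0.878) = 72.9.
From dC/dt = 0: 0.00264·72.9 - 0.12 = 0.0192P*, so P* = 0.0724/0.0192 = 3.77.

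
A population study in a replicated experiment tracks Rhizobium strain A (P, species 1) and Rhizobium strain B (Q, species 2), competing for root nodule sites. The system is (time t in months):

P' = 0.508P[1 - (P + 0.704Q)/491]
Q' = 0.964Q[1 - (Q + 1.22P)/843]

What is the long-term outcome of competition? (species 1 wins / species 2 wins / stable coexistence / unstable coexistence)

Compare the nullcline intercepts: K1/α12 = 491/0.704 = 697 < K2 = 843; K2/α21 = 843/1.22 = 691 > K1 = 491.
Since the inequalities point opposite ways, species 2 can invade but species 1 cannot.

species 2 excludes species 1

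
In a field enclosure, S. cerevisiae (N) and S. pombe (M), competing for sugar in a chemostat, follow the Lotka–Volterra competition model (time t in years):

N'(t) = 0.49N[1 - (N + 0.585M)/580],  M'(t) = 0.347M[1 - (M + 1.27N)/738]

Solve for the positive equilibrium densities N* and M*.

Setting both brackets to zero gives the nullclines N + 0.585M = 580 and 1.27N + M = 738.
Substituting M = 738 - 1.27N into the first: N(1 - 0.585·1.27) = 580 - 0.585·738.
So N* = 148/0.257 = 577, and then M* = 738 - 1.27·577 = 5.45.

N* ≈ 577, M* ≈ 5.45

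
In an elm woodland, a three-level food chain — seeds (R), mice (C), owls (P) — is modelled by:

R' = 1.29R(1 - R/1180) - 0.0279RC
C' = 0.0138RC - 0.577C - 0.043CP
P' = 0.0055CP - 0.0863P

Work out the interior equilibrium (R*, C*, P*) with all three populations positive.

R* ≈ 780, C* ≈ 15.7, P* ≈ 237

From dP/dt = 0: 0.0055C* = 0.0863, so C* = 15.7.
From dR/dt = 0: 1.29(1 - R*/1180) = 0.0279·15.7, giving R* = 1180·(1 - 0.339) = 780.
From dC/dt = 0: 0.0138·780 - 0.577 = 0.043P*, so P* = 10.2/0.043 = 237.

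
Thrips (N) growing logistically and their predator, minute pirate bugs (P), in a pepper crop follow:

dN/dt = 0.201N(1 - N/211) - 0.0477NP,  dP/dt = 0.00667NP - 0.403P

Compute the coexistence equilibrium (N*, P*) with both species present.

From dP/dt = 0 with P > 0: 0.00667N* = 0.403, so N* = 60.4.
Substitute into dN/dt = 0: 0.201(1 - 60.4/211) = 0.0477P*.
The bracket is 0.714, giving P* = 0.143/0.0477 = 3.01.

N* ≈ 60.4, P* ≈ 3.01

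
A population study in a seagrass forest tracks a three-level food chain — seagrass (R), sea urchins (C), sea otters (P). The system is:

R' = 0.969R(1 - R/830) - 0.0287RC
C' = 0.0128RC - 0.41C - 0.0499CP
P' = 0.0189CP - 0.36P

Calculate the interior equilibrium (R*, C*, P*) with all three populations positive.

From dP/dt = 0: 0.0189C* = 0.36, so C* = 19.
From dR/dt = 0: 0.969(1 - R*/830) = 0.0287·19, giving R* = 830·(1 - 0.564) = 362.
From dC/dt = 0: 0.0128·362 - 0.41 = 0.0499P*, so P* = 4.22/0.0499 = 84.6.

R* ≈ 362, C* ≈ 19, P* ≈ 84.6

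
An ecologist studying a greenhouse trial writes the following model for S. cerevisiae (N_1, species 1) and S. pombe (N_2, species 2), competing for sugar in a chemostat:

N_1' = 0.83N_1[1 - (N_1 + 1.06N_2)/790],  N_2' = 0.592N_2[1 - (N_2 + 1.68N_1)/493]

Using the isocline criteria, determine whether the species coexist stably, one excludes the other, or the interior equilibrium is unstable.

species 1 excludes species 2

Compare the nullcline intercepts: K1/α12 = 790/1.06 = 745 > K2 = 493; K2/α21 = 493/1.68 = 293 < K1 = 790.
Since the inequalities point opposite ways, species 1 can invade but species 2 cannot.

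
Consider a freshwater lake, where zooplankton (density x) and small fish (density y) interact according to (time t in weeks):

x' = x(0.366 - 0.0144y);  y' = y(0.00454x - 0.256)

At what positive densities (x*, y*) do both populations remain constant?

x* ≈ 56.4, y* ≈ 25.4

Set dy/dt = 0 with y > 0: 0.00454x - 0.256 = 0, so x* = 0.256/0.00454 = 56.4.
Set dx/dt = 0 with x > 0: 0.366 - 0.0144y = 0, so y* = 0.366/0.0144 = 25.4.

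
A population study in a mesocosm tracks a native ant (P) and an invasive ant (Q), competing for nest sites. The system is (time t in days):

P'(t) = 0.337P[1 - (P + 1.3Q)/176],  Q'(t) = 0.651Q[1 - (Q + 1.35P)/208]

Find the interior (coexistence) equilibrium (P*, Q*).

Setting both brackets to zero gives the nullclines P + 1.3Q = 176 and 1.35P + Q = 208.
Substituting Q = 208 - 1.35P into the first: P(1 - 1.3·1.35) = 176 - 1.3·208.
So P* = -94.4/-0.755 = 125, and then Q* = 208 - 1.35·125 = 39.2.

P* ≈ 125, Q* ≈ 39.2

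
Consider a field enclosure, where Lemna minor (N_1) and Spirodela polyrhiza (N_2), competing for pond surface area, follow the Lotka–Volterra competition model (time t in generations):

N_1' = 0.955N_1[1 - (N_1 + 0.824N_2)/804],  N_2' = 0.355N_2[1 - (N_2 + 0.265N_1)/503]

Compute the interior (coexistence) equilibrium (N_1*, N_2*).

Setting both brackets to zero gives the nullclines N_1 + 0.824N_2 = 804 and 0.265N_1 + N_2 = 503.
Substituting N_2 = 503 - 0.265N_1 into the first: N_1(1 - 0.824·0.265) = 804 - 0.824·503.
So N_1* = 390/0.782 = 498, and then N_2* = 503 - 0.265·498 = 371.

N_1* ≈ 498, N_2* ≈ 371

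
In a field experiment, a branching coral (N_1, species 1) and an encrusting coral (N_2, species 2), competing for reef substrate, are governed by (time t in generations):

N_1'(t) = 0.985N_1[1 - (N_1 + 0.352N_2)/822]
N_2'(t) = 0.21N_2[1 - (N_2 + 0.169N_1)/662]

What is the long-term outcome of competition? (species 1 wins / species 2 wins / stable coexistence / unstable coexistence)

Compare the nullcline intercepts: K1/α12 = 822/0.352 = 2340 > K2 = 662; K2/α21 = 662/0.169 = 3920 > K1 = 822.
Since both inequalities hold, each species can invade when rare, so the interior equilibrium is stable.

stable coexistence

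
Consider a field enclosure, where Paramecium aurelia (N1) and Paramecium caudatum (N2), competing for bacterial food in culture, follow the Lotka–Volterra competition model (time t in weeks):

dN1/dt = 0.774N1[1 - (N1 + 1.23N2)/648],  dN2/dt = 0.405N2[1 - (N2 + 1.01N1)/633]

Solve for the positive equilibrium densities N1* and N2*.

N1* ≈ 539, N2* ≈ 88.7

Setting both brackets to zero gives the nullclines N1 + 1.23N2 = 648 and 1.01N1 + N2 = 633.
Substituting N2 = 633 - 1.01N1 into the first: N1(1 - 1.23·1.01) = 648 - 1.23·633.
So N1* = -131/-0.242 = 539, and then N2* = 633 - 1.01·539 = 88.7.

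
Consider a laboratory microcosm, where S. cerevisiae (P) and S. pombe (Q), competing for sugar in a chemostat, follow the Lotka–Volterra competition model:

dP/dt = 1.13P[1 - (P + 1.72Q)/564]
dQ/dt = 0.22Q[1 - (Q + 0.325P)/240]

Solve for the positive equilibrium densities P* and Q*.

P* ≈ 343, Q* ≈ 129

Setting both brackets to zero gives the nullclines P + 1.72Q = 564 and 0.325P + Q = 240.
Substituting Q = 240 - 0.325P into the first: P(1 - 1.72·0.325) = 564 - 1.72·240.
So P* = 151/0.441 = 343, and then Q* = 240 - 0.325·343 = 129.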